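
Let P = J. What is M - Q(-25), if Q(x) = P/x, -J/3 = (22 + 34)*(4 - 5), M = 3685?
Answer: 92293/25 ≈ 3691.7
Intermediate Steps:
J = 168 (J = -3*(22 + 34)*(4 - 5) = -168*(-1) = -3*(-56) = 168)
P = 168
Q(x) = 168/x
M - Q(-25) = 3685 - 168/(-25) = 3685 - 168*(-1)/25 = 3685 - 1*(-168/25) = 3685 + 168/25 = 92293/25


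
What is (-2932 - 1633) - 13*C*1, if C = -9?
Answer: -4448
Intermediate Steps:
(-2932 - 1633) - 13*C*1 = (-2932 - 1633) - 13*(-9)*1 = -4565 + 117*1 = -4565 + 117 = -4448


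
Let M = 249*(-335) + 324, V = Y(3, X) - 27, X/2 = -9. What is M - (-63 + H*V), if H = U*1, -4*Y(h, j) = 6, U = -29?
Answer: -167709/2 ≈ -83855.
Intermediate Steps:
X = -18 (X = 2*(-9) = -18)
Y(h, j) = -3/2 (Y(h, j) = -¼*6 = -3/2)
V = -57/2 (V = -3/2 - 27 = -57/2 ≈ -28.500)
H = -29 (H = -29*1 = -29)
M = -83091 (M = -83415 + 324 = -83091)
M - (-63 + H*V) = -83091 - (-63 - 29*(-57/2)) = -83091 - (-63 + 1653/2) = -83091 - 1*1527/2 = -83091 - 1527/2 = -167709/2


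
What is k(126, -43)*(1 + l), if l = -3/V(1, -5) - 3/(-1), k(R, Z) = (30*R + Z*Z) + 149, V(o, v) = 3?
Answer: 17334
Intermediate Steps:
k(R, Z) = 149 + Z**2 + 30*R (k(R, Z) = (30*R + Z**2) + 149 = (Z**2 + 30*R) + 149 = 149 + Z**2 + 30*R)
l = 2 (l = -3/3 - 3/(-1) = -3*1/3 - 3*(-1) = -1 + 3 = 2)
k(126, -43)*(1 + l) = (149 + (-43)**2 + 30*126)*(1 + 2) = (149 + 1849 + 3780)*3 = 5778*3 = 17334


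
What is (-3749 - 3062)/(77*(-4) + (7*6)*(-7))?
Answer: 973/86 ≈ 11.314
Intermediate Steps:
(-3749 - 3062)/(77*(-4) + (7*6)*(-7)) = -6811/(-308 + 42*(-7)) = -6811/(-308 - 294) = -6811/(-602) = -6811*(-1/602) = 973/86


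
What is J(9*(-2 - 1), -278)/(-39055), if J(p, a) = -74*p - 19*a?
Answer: -1456/7811 ≈ -0.18640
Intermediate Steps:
J(9*(-2 - 1), -278)/(-39055) = (-666*(-2 - 1) - 19*(-278))/(-39055) = (-666*(-3) + 5282)*(-1/39055) = (-74*(-27) + 5282)*(-1/39055) = (1998 + 5282)*(-1/39055) = 7280*(-1/39055) = -1456/7811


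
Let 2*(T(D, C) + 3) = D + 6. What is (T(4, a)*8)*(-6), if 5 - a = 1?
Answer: -96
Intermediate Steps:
a = 4 (a = 5 - 1*1 = 5 - 1 = 4)
T(D, C) = D/2 (T(D, C) = -3 + (D + 6)/2 = -3 + (6 + D)/2 = -3 + (3 + D/2) = D/2)
(T(4, a)*8)*(-6) = (((½)*4)*8)*(-6) = (2*8)*(-6) = 16*(-6) = -96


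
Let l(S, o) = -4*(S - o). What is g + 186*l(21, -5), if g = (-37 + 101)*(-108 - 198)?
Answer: -38928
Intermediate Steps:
l(S, o) = -4*S + 4*o
g = -19584 (g = 64*(-306) = -19584)
g + 186*l(21, -5) = -19584 + 186*(-4*21 + 4*(-5)) = -19584 + 186*(-84 - 20) = -19584 + 186*(-104) = -19584 - 19344 = -38928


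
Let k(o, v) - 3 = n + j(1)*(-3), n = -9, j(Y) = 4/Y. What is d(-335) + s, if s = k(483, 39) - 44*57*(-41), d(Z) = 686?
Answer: 103496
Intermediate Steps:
k(o, v) = -18 (k(o, v) = 3 + (-9 + (4/1)*(-3)) = 3 + (-9 + (4*1)*(-3)) = 3 + (-9 + 4*(-3)) = 3 + (-9 - 12) = 3 - 21 = -18)
s = 102810 (s = -18 - 44*57*(-41) = -18 - 2508*(-41) = -18 - 1*(-102828) = -18 + 102828 = 102810)
d(-335) + s = 686 + 102810 = 103496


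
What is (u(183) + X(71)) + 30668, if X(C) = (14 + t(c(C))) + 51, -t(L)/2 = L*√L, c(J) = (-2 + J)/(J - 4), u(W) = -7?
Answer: 30726 - 138*√4623/4489 ≈ 30724.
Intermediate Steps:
c(J) = (-2 + J)/(-4 + J)
t(L) = -2*L^(3/2) (t(L) = -2*L*√L = -2*L^(3/2))
X(C) = 65 - 2*((-2 + C)/(-4 + C))^(3/2) (X(C) = (14 - 2*((-2 + C)/(-4 + C))^(3/2)) + 51 = 65 - 2*((-2 + C)/(-4 + C))^(3/2))
(u(183) + X(71)) + 30668 = (-7 + (65 - 2*(-2 + 71)^(3/2)/(-4 + 71)^(3/2))) + 30668 = (-7 + (65 - 2*69*√4623/4489)) + 30668 = (-7 + (65 - 138*√4623/4489)) + 30668 = (58 - 138*√4623/4489) + 30668 = 30726 - 138*√4623/4489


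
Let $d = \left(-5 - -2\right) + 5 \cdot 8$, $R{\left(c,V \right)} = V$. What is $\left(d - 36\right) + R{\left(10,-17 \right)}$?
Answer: $-16$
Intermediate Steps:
$d = 37$ ($d = \left(-5 + 2\right) + 40 = -3 + 40 = 37$)
$\left(d - 36\right) + R{\left(10,-17 \right)} = \left(37 - 36\right) - 17 = 1 - 17 = -16$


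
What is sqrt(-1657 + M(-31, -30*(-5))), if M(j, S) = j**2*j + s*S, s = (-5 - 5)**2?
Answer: 8*I*sqrt(257) ≈ 128.25*I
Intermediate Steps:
s = 100 (s = (-10)**2 = 100)
M(j, S) = j**3 + 100*S (M(j, S) = j**2*j + 100*S = j**3 + 100*S)
sqrt(-1657 + M(-31, -30*(-5))) = sqrt(-1657 + ((-31)**3 + 100*(-30*(-5)))) = sqrt(-1657 + (-29791 + 100*150)) = sqrt(-1657 + (-29791 + 15000)) = sqrt(-1657 - 14791) = sqrt(-16448) = 8*I*sqrt(257)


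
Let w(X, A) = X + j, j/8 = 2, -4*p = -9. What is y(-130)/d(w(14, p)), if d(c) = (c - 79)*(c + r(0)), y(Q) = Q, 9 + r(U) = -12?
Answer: 130/441 ≈ 0.29478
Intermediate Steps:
p = 9/4 (p = -1/4*(-9) = 9/4 ≈ 2.2500)
r(U) = -21 (r(U) = -9 - 12 = -21)
j = 16 (j = 8*2 = 16)
w(X, A) = 16 + X (w(X, A) = X + 16 = 16 + X)
d(c) = (-79 + c)*(-21 + c) (d(c) = (c - 79)*(c - 21) = (-79 + c)*(-21 + c))
y(-130)/d(w(14, p)) = -130/(1659 + (16 + 14)**2 - 100*(16 + 14)) = -130/(1659 + 30**2 - 100*30) = -130/(1659 + 900 - 3000) = -130/(-441) = -130*(-1/441) = 130/441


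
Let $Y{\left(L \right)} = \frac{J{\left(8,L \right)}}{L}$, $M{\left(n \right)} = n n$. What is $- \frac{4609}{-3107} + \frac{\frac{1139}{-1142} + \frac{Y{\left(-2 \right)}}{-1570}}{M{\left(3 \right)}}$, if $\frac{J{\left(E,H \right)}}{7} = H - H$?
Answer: $\frac{43832429}{31933746} \approx 1.3726$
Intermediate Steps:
$J{\left(E,H \right)} = 0$ ($J{\left(E,H \right)} = 7 \left(H - H\right) = 7 \cdot 0 = 0$)
$M{\left(n \right)} = n^{2}$
$Y{\left(L \right)} = 0$ ($Y{\left(L \right)} = \frac{0}{L} = 0$)
$- \frac{4609}{-3107} + \frac{\frac{1139}{-1142} + \frac{Y{\left(-2 \right)}}{-1570}}{M{\left(3 \right)}} = - \frac{4609}{-3107} + \frac{\frac{1139}{-1142} + \frac{0}{-1570}}{3^{2}} = \left(-4609\right) \left(- \frac{1}{3107}\right) + \frac{1139 \left(- \frac{1}{1142}\right) + 0 \left(- \frac{1}{1570}\right)}{9} = \frac{4609}{3107} + \left(- \frac{1139}{1142} + 0\right) \frac{1}{9} = \frac{4609}{3107} - \frac{1139}{10278} = \frac{43832429}{31933746}$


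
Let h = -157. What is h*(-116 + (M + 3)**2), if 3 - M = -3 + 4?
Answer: 14287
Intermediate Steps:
M = 2 (M = 3 - (-3 + 4) = 3 - 1*1 = 3 - 1 = 2)
h*(-116 + (M + 3)**2) = -157*(-116 + (2 + 3)**2) = -157*(-116 + 5**2) = -157*(-116 + 25) = -157*(-91) = 14287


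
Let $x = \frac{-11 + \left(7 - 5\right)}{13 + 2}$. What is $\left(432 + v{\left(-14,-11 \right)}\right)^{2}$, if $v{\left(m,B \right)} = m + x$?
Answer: $\frac{4355569}{25} \approx 1.7422 \cdot 10^{5}$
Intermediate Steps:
$x = - \frac{3}{5}$ ($x = \frac{-11 + \left(7 - 5\right)}{15} = \left(-11 + 2\right) \frac{1}{15} = \left(-9\right) \frac{1}{15} = - \frac{3}{5} \approx -0.6$)
$v{\left(m,B \right)} = - \frac{3}{5} + m$ ($v{\left(m,B \right)} = m - \frac{3}{5} = - \frac{3}{5} + m$)
$\left(432 + v{\left(-14,-11 \right)}\right)^{2} = \left(432 - \frac{73}{5}\right)^{2} = \left(\frac{2087}{5}\right)^{2} = \frac{4355569}{25}$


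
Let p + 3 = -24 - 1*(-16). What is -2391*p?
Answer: 26301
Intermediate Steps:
p = -11 (p = -3 + (-24 - 1*(-16)) = -3 + (-24 + 16) = -3 - 8 = -11)
-2391*p = -2391*(-11) = 26301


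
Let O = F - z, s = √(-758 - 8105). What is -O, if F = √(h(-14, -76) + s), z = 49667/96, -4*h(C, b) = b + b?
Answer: 49667/96 - √(38 + I*√8863) ≈ 509.01 - 5.6357*I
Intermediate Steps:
h(C, b) = -b/2 (h(C, b) = -(b + b)/4 = -b/2)
s = I*√8863 (s = √(-8863) = I*√8863 ≈ 94.144*I)
z = 49667/96 (z = 49667*(1/96) = 49667/96 ≈ 517.36)
F = √(38 + I*√8863) (F = √(-½*(-76) + I*√8863) = √(38 + I*√8863) ≈ 8.3523 + 5.6357*I)
O = -49667/96 + √(38 + I*√8863) (O = √(38 + I*√8863) - 1*49667/96 = √(38 + I*√8863) - 49667/96 = -49667/96 + √(38 + I*√8863) ≈ -509.01 + 5.6357*I)
-O = -(-49667/96 + √(38 + I*√8863)) = 49667/96 - √(38 + I*√8863)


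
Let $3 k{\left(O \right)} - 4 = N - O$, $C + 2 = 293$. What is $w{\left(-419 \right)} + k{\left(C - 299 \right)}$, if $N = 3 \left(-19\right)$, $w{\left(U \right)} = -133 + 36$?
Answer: $-112$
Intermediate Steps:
$C = 291$ ($C = -2 + 293 = 291$)
$w{\left(U \right)} = -97$
$N = -57$
$k{\left(O \right)} = - \frac{53}{3} - \frac{O}{3}$ ($k{\left(O \right)} = \frac{4}{3} + \frac{-57 - O}{3} = \frac{4}{3} - \left(19 + \frac{O}{3}\right) = - \frac{53}{3} - \frac{O}{3}$)
$w{\left(-419 \right)} + k{\left(C - 299 \right)} = -97 - \left(\frac{53}{3} + \frac{291 - 299}{3}\right) = -97 - 15 = -112$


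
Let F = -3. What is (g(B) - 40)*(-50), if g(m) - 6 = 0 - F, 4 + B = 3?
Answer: 1550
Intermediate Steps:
B = -1 (B = -4 + 3 = -1)
g(m) = 9 (g(m) = 6 + (0 - 1*(-3)) = 6 + (0 + 3) = 6 + 3 = 9)
(g(B) - 40)*(-50) = (9 - 40)*(-50) = -31*(-50) = 1550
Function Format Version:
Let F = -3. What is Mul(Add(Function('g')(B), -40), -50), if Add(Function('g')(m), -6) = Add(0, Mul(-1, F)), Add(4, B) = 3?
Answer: 1550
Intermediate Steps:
B = -1 (B = Add(-4, 3) = -1)
Function('g')(m) = 9 (Function('g')(m) = Add(6, Add(0, Mul(-1, -3))) = Add(6, Add(0, 3)) = Add(6, 3) = 9)
Mul(Add(Function('g')(B), -40), -50) = Mul(Add(9, -40), -50) = Mul(-31, -50) = 1550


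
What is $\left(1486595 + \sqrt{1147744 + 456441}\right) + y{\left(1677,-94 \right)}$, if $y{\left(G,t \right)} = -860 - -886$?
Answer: $1486621 + \sqrt{1604185} \approx 1.4879 \cdot 10^{6}$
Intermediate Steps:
$y{\left(G,t \right)} = 26$ ($y{\left(G,t \right)} = -860 + 886 = 26$)
$\left(1486595 + \sqrt{1147744 + 456441}\right) + y{\left(1677,-94 \right)} = \left(1486595 + \sqrt{1147744 + 456441}\right) + 26 = \left(1486595 + \sqrt{1604185}\right) + 26 = 1486621 + \sqrt{1604185}$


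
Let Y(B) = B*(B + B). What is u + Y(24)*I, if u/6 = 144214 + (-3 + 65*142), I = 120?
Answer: 1058886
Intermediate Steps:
Y(B) = 2*B² (Y(B) = B*(2*B) = 2*B²)
u = 920646 (u = 6*(144214 + (-3 + 65*142)) = 6*(144214 + (-3 + 9230)) = 6*(144214 + 9227) = 6*153441 = 920646)
u + Y(24)*I = 920646 + (2*24²)*120 = 920646 + (2*576)*120 = 920646 + 1152*120 = 920646 + 138240 = 1058886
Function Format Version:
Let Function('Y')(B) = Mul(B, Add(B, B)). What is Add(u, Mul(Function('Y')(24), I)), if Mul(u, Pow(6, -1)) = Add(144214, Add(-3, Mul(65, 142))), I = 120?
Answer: 1058886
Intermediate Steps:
Function('Y')(B) = Mul(2, Pow(B, 2)) (Function('Y')(B) = Mul(B, Mul(2, B)) = Mul(2, Pow(B, 2)))
u = 920646 (u = Mul(6, Add(144214, Add(-3, Mul(65, 142)))) = Mul(6, Add(144214, Add(-3, 9230))) = Mul(6, Add(144214, 9227)) = Mul(6, 153441) = 920646)
Add(u, Mul(Function('Y')(24), I)) = Add(920646, Mul(Mul(2, Pow(24, 2)), 120)) = Add(920646, Mul(Mul(2, 576), 120)) = Add(920646, Mul(1152, 120)) = Add(920646, 138240) = 1058886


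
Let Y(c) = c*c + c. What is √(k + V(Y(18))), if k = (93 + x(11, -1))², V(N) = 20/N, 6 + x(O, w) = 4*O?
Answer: √55756279/57 ≈ 131.00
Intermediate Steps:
x(O, w) = -6 + 4*O
Y(c) = c + c² (Y(c) = c² + c = c + c²)
k = 17161 (k = (93 + (-6 + 4*11))² = (93 + (-6 + 44))² = (93 + 38)² = 131² = 17161)
√(k + V(Y(18))) = √(17161 + 20/((18*(1 + 18)))) = √(17161 + 20/((18*19))) = √(17161 + 20/342) = √(17161 + 20*(1/342)) = √(17161 + 10/171) = √(2934541/171) = √55756279/57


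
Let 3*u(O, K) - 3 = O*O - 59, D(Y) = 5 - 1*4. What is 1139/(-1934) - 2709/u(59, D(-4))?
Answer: -19618693/6623950 ≈ -2.9618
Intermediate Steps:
D(Y) = 1 (D(Y) = 5 - 4 = 1)
u(O, K) = -56/3 + O**2/3 (u(O, K) = 1 + (O*O - 59)/3 = 1 + (O**2 - 59)/3 = 1 + (-59 + O**2)/3 = 1 + (-59/3 + O**2/3) = -56/3 + O**2/3)
1139/(-1934) - 2709/u(59, D(-4)) = 1139/(-1934) - 2709/(-56/3 + (1/3)*59**2) = 1139*(-1/1934) - 2709/(-56/3 + (1/3)*3481) = -1139/1934 - 2709/(-56/3 + 3481/3) = -1139/1934 - 2709/3425/3 = -1139/1934 - 2709*3/3425 = -1139/1934 - 8127/3425 = -19618693/6623950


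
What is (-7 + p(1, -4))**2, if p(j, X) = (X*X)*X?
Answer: 5041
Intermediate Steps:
p(j, X) = X**3 (p(j, X) = X**2*X = X**3)
(-7 + p(1, -4))**2 = (-7 + (-4)**3)**2 = (-7 - 64)**2 = (-71)**2 = 5041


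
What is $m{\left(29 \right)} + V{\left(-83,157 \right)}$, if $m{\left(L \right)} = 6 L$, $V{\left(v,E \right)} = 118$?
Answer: $292$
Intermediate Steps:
$m{\left(29 \right)} + V{\left(-83,157 \right)} = 6 \cdot 29 + 118 = 174 + 118 = 292$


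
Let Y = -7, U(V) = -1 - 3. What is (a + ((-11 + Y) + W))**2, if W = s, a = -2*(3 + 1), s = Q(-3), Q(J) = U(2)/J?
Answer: 5476/9 ≈ 608.44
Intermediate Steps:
U(V) = -4
Q(J) = -4/J
s = 4/3 (s = -4/(-3) = -4*(-1/3) = 4/3 ≈ 1.3333)
a = -8 (a = -2*4 = -8)
W = 4/3 ≈ 1.3333
(a + ((-11 + Y) + W))**2 = (-8 + ((-11 - 7) + 4/3))**2 = (-8 + (-18 + 4/3))**2 = (-8 - 50/3)**2 = (-74/3)**2 = 5476/9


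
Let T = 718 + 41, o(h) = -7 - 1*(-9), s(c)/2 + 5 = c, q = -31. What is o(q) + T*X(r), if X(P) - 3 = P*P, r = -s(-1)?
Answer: 111575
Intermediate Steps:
s(c) = -10 + 2*c
o(h) = 2 (o(h) = -7 + 9 = 2)
r = 12 (r = -(-10 + 2*(-1)) = -(-10 - 2) = -1*(-12) = 12)
X(P) = 3 + P² (X(P) = 3 + P*P = 3 + P²)
T = 759
o(q) + T*X(r) = 2 + 759*(3 + 12²) = 2 + 759*(3 + 144) = 2 + 759*147 = 2 + 111573 = 111575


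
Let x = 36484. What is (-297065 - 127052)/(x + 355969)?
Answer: -424117/392453 ≈ -1.0807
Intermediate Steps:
(-297065 - 127052)/(x + 355969) = (-297065 - 127052)/(36484 + 355969) = -424117/392453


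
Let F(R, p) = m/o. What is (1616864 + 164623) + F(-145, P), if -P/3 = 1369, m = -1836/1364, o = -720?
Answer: 48598965411/27280 ≈ 1.7815e+6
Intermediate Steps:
m = -459/341 (m = -1836*1/1364 = -459/341 ≈ -1.3460)
P = -4107 (P = -3*1369 = -4107)
F(R, p) = 51/27280 (F(R, p) = -459/341/(-720) = -459/341*(-1/720) = 51/27280)
(1616864 + 164623) + F(-145, P) = (1616864 + 164623) + 51/27280 = 1781487 + 51/27280 = 48598965411/27280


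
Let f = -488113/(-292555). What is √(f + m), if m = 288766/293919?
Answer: √19600468025473047109965/85987473045 ≈ 1.6282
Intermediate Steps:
f = 488113/292555 (f = -488113*(-1/292555) = 488113/292555 ≈ 1.6684)
m = 288766/293919 (m = 288766*(1/293919) = 288766/293919 ≈ 0.98247)
√(f + m) = √(488113/292555 + 288766/293919) = √(227945621977/85987473045) = √19600468025473047109965/85987473045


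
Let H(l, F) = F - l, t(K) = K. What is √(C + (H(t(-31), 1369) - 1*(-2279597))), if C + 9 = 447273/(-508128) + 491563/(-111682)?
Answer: √12752993281938758203986258/2364531304 ≈ 1510.3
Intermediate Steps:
C = -135078004819/9458125216 (C = -9 + (447273/(-508128) + 491563/(-111682)) = -9 + (447273*(-1/508128) + 491563*(-1/111682)) = -9 + (-149091/169376 - 491563/111682) = -9 - 49954877875/9458125216 = -135078004819/9458125216 ≈ -14.282)
√(C + (H(t(-31), 1369) - 1*(-2279597))) = √(-135078004819/9458125216 + ((1369 - 1*(-31)) - 1*(-2279597))) = √(-135078004819/9458125216 + ((1369 + 31) + 2279597)) = √(-135078004819/9458125216 + (1400 + 2279597)) = √(-135078004819/9458125216 + 2280997) = √(21573820165315533/9458125216) = √12752993281938758203986258/2364531304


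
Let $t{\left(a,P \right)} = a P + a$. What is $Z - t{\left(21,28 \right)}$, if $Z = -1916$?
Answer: $-2525$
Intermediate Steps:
$t{\left(a,P \right)} = a + P a$ ($t{\left(a,P \right)} = P a + a = a + P a$)
$Z - t{\left(21,28 \right)} = -1916 - 21 \left(1 + 28\right) = -1916 - 21 \cdot 29 = -1916 - 609 = -2525$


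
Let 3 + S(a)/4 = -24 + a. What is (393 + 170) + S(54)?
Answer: 671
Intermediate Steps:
S(a) = -108 + 4*a (S(a) = -12 + 4*(-24 + a) = -12 + (-96 + 4*a) = -108 + 4*a)
(393 + 170) + S(54) = (393 + 170) + (-108 + 4*54) = 563 + (-108 + 216) = 563 + 108 = 671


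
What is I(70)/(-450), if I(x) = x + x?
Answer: -14/45 ≈ -0.31111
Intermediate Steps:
I(x) = 2*x
I(70)/(-450) = (2*70)/(-450) = -1/450*140 = -14/45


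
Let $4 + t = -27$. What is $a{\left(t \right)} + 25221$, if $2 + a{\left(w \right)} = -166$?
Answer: $25053$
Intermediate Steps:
$t = -31$ ($t = -4 - 27 = -31$)
$a{\left(w \right)} = -168$ ($a{\left(w \right)} = -2 - 166 = -168$)
$a{\left(t \right)} + 25221 = -168 + 25221 = 25053$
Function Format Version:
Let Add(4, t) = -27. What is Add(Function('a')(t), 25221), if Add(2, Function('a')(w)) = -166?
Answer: 25053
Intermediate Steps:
t = -31 (t = Add(-4, -27) = -31)
Function('a')(w) = -168 (Function('a')(w) = Add(-2, -166) = -168)
Add(Function('a')(t), 25221) = Add(-168, 25221) = 25053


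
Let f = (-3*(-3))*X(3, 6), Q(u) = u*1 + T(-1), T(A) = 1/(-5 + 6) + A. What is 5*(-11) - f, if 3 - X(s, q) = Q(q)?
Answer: -28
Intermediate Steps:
T(A) = 1 + A (T(A) = 1/1 + A = 1 + A)
Q(u) = u (Q(u) = u*1 + (1 - 1) = u + 0 = u)
X(s, q) = 3 - q
f = -27 (f = (-3*(-3))*(3 - 1*6) = 9*(3 - 6) = 9*(-3) = -27)
5*(-11) - f = 5*(-11) - 1*(-27) = -55 + 27 = -28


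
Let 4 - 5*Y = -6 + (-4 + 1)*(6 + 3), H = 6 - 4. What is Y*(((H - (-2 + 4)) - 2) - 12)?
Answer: -518/5 ≈ -103.60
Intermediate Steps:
H = 2
Y = 37/5 (Y = 4/5 - (-6 + (-4 + 1)*(6 + 3))/5 = 4/5 - (-6 - 3*9)/5 = 4/5 - (-6 - 27)/5 = 4/5 - 1/5*(-33) = 4/5 + 33/5 = 37/5 ≈ 7.4000)
Y*(((H - (-2 + 4)) - 2) - 12) = 37*(((2 - (-2 + 4)) - 2) - 12)/5 = 37*(((2 - 1*2) - 2) - 12)/5 = 37*(((2 - 2) - 2) - 12)/5 = 37*((0 - 2) - 12)/5 = 37*(-2 - 12)/5 = (37/5)*(-14) = -518/5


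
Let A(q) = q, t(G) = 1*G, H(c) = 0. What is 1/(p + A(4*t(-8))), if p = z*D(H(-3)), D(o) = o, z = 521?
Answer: -1/32 ≈ -0.031250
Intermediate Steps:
t(G) = G
p = 0 (p = 521*0 = 0)
1/(p + A(4*t(-8))) = 1/(0 + 4*(-8)) = 1/(0 - 32) = 1/(-32) = -1/32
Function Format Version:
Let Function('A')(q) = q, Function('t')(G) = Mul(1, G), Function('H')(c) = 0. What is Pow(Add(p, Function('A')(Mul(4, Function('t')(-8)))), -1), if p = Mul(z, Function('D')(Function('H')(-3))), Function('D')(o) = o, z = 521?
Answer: Rational(-1, 32) ≈ -0.031250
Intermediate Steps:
Function('t')(G) = G
p = 0 (p = Mul(521, 0) = 0)
Pow(Add(p, Function('A')(Mul(4, Function('t')(-8)))), -1) = Pow(Add(0, Mul(4, -8)), -1) = Pow(Add(0, -32), -1) = Pow(-32, -1) = Rational(-1, 32)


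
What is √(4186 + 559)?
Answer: √4745 ≈ 68.884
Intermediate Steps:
√(4186 + 559) = √4745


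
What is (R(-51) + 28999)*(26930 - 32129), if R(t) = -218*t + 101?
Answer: -209093382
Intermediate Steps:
R(t) = 101 - 218*t
(R(-51) + 28999)*(26930 - 32129) = ((101 - 218*(-51)) + 28999)*(26930 - 32129) = ((101 + 11118) + 28999)*(-5199) = (11219 + 28999)*(-5199) = 40218*(-5199) = -209093382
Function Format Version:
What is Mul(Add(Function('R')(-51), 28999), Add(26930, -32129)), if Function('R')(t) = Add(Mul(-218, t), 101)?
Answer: -209093382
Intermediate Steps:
Function('R')(t) = Add(101, Mul(-218, t))
Mul(Add(Function('R')(-51), 28999), Add(26930, -32129)) = Mul(Add(Add(101, Mul(-218, -51)), 28999), Add(26930, -32129)) = Mul(Add(Add(101, 11118), 28999), -5199) = Mul(Add(11219, 28999), -5199) = Mul(40218, -5199) = -209093382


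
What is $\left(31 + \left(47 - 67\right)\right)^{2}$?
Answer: $121$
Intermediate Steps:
$\left(31 + \left(47 - 67\right)\right)^{2} = \left(31 - 20\right)^{2} = 11^{2} = 121$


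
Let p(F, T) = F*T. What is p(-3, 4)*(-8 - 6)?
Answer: 168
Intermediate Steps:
p(-3, 4)*(-8 - 6) = (-3*4)*(-8 - 6) = -12*(-14) = 168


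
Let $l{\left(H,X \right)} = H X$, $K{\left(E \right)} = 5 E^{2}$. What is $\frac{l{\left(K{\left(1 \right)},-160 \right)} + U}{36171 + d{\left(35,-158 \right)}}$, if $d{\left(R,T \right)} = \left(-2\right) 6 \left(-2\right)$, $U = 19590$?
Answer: $\frac{3758}{7239} \approx 0.51913$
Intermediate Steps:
$d{\left(R,T \right)} = 24$ ($d{\left(R,T \right)} = \left(-12\right) \left(-2\right) = 24$)
$\frac{l{\left(K{\left(1 \right)},-160 \right)} + U}{36171 + d{\left(35,-158 \right)}} = \frac{5 \cdot 1^{2} \left(-160\right) + 19590}{36171 + 24} = \frac{5 \cdot 1 \left(-160\right) + 19590}{36195} = \left(5 \left(-160\right) + 19590\right) \frac{1}{36195} = \left(-800 + 19590\right) \frac{1}{36195} = 18790 \cdot \frac{1}{36195} = \frac{3758}{7239}$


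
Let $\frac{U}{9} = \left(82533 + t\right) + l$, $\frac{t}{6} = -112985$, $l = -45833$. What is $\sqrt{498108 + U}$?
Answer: $i \sqrt{5272782} \approx 2296.3 i$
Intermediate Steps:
$t = -677910$ ($t = 6 \left(-112985\right) = -677910$)
$U = -5770890$ ($U = 9 \left(\left(82533 - 677910\right) - 45833\right) = 9 \left(-595377 - 45833\right) = 9 \left(-641210\right) = -5770890$)
$\sqrt{498108 + U} = \sqrt{498108 - 5770890} = \sqrt{-5272782} = i \sqrt{5272782}$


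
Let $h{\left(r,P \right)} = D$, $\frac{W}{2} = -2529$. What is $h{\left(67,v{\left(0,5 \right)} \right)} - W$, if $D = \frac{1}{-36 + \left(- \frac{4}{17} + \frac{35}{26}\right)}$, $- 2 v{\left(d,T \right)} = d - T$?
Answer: $\frac{77998976}{15421} \approx 5058.0$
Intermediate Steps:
$W = -5058$ ($W = 2 \left(-2529\right) = -5058$)
$v{\left(d,T \right)} = \frac{T}{2} - \frac{d}{2}$ ($v{\left(d,T \right)} = - \frac{d - T}{2} = \frac{T}{2} - \frac{d}{2}$)
$D = - \frac{442}{15421}$ ($D = \frac{1}{-36 + \left(\left(-4\right) \frac{1}{17} + 35 \cdot \frac{1}{26}\right)} = \frac{1}{-36 + \left(- \frac{4}{17} + \frac{35}{26}\right)} = \frac{1}{-36 + \frac{491}{442}} = \frac{1}{- \frac{15421}{442}} = - \frac{442}{15421} \approx -0.028662$)
$h{\left(r,P \right)} = - \frac{442}{15421}$
$h{\left(67,v{\left(0,5 \right)} \right)} - W = - \frac{442}{15421} - -5058 = - \frac{442}{15421} + 5058 = \frac{77998976}{15421}$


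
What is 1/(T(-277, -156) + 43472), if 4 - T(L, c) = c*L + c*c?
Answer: -1/24072 ≈ -4.1542e-5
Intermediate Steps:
T(L, c) = 4 - c**2 - L*c (T(L, c) = 4 - (c*L + c*c) = 4 - (L*c + c**2) = 4 - (c**2 + L*c) = 4 + (-c**2 - L*c) = 4 - c**2 - L*c)
1/(T(-277, -156) + 43472) = 1/((4 - 1*(-156)**2 - 1*(-277)*(-156)) + 43472) = 1/((4 - 1*24336 - 43212) + 43472) = 1/((4 - 24336 - 43212) + 43472) = 1/(-67544 + 43472) = 1/(-24072) = -1/24072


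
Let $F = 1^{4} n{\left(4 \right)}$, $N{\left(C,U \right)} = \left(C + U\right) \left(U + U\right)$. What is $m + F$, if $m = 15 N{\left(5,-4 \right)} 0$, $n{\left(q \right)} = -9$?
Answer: $-9$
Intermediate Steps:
$N{\left(C,U \right)} = 2 U \left(C + U\right)$ ($N{\left(C,U \right)} = \left(C + U\right) 2 U = 2 U \left(C + U\right)$)
$F = -9$ ($F = 1^{4} \left(-9\right) = 1 \left(-9\right) = -9$)
$m = 0$ ($m = 15 \cdot 2 \left(-4\right) \left(5 - 4\right) 0 = 15 \cdot 2 \left(-4\right) 1 \cdot 0 = 15 \left(-8\right) 0 = \left(-120\right) 0 = 0$)
$m + F = 0 - 9 = -9$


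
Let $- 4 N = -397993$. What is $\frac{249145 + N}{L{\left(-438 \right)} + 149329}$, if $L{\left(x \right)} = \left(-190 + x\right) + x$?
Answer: $\frac{1394573}{593052} \approx 2.3515$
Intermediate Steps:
$L{\left(x \right)} = -190 + 2 x$
$N = \frac{397993}{4}$ ($N = \left(- \frac{1}{4}\right) \left(-397993\right) = \frac{397993}{4} \approx 99498.0$)
$\frac{249145 + N}{L{\left(-438 \right)} + 149329} = \frac{249145 + \frac{397993}{4}}{\left(-190 + 2 \left(-438\right)\right) + 149329} = \frac{1394573}{4 \left(\left(-190 - 876\right) + 149329\right)} = \frac{1394573}{4 \left(-1066 + 149329\right)} = \frac{1394573}{4 \cdot 148263} = \frac{1394573}{4} \cdot \frac{1}{148263} = \frac{1394573}{593052}$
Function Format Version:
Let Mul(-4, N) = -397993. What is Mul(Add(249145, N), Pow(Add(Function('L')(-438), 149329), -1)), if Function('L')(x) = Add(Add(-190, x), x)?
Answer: Rational(1394573, 593052) ≈ 2.3515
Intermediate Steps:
Function('L')(x) = Add(-190, Mul(2, x))
N = Rational(397993, 4) (N = Mul(Rational(-1, 4), -397993) = Rational(397993, 4) ≈ 99498.)
Mul(Add(249145, N), Pow(Add(Function('L')(-438), 149329), -1)) = Mul(Add(249145, Rational(397993, 4)), Pow(Add(Add(-190, Mul(2, -438)), 149329), -1)) = Mul(Rational(1394573, 4), Pow(Add(Add(-190, -876), 149329), -1)) = Mul(Rational(1394573, 4), Pow(Add(-1066, 149329), -1)) = Mul(Rational(1394573, 4), Pow(148263, -1)) = Mul(Rational(1394573, 4), Rational(1, 148263)) = Rational(1394573, 593052)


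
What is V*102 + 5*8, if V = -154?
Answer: -15668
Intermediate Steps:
V*102 + 5*8 = -154*102 + 5*8 = -15708 + 40 = -15668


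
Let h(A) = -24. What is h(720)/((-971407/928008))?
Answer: 22272192/971407 ≈ 22.928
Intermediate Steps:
h(720)/((-971407/928008)) = -24/((-971407/928008)) = -24/((-971407*1/928008)) = -24/(-971407/928008) = -24*(-928008/971407) = 22272192/971407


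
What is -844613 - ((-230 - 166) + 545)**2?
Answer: -866814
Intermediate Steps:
-844613 - ((-230 - 166) + 545)**2 = -844613 - (-396 + 545)**2 = -844613 - 1*149**2 = -844613 - 1*22201 = -844613 - 22201 = -866814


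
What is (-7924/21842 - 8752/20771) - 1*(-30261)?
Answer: 6864230118457/226840091 ≈ 30260.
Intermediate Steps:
(-7924/21842 - 8752/20771) - 1*(-30261) = (-7924*1/21842 - 8752*1/20771) + 30261 = (-3962/10921 - 8752/20771) + 30261 = -177875294/226840091 + 30261 = 6864230118457/226840091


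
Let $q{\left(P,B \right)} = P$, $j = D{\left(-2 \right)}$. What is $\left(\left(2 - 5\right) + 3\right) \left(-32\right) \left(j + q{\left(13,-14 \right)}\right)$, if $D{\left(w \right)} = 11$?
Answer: $0$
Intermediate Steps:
$j = 11$
$\left(\left(2 - 5\right) + 3\right) \left(-32\right) \left(j + q{\left(13,-14 \right)}\right) = \left(\left(2 - 5\right) + 3\right) \left(-32\right) \left(11 + 13\right) = \left(-3 + 3\right) \left(-32\right) 24 = 0 \left(-32\right) 24 = 0 \cdot 24 = 0$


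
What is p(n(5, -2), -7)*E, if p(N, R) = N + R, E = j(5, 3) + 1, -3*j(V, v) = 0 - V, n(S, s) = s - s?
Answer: -56/3 ≈ -18.667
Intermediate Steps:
n(S, s) = 0
j(V, v) = V/3 (j(V, v) = -(0 - V)/3 = -(-1)*V/3 = V/3)
E = 8/3 (E = (⅓)*5 + 1 = 5/3 + 1 = 8/3 ≈ 2.6667)
p(n(5, -2), -7)*E = (0 - 7)*(8/3) = -7*8/3 = -56/3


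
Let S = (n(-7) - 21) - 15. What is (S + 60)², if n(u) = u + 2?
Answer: 361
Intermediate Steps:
n(u) = 2 + u
S = -41 (S = ((2 - 7) - 21) - 15 = (-5 - 21) - 15 = -26 - 15 = -41)
(S + 60)² = (-41 + 60)² = 19² = 361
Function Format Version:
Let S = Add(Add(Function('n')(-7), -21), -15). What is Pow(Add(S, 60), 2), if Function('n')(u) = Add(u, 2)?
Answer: 361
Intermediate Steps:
Function('n')(u) = Add(2, u)
S = -41 (S = Add(Add(Add(2, -7), -21), -15) = Add(Add(-5, -21), -15) = Add(-26, -15) = -41)
Pow(Add(S, 60), 2) = Pow(Add(-41, 60), 2) = Pow(19, 2) = 361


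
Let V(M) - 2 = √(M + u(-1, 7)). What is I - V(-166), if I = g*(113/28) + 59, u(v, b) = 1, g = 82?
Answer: 5431/14 - I*√165 ≈ 387.93 - 12.845*I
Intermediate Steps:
V(M) = 2 + √(1 + M) (V(M) = 2 + √(M + 1) = 2 + √(1 + M))
I = 5459/14 (I = 82*(113/28) + 59 = 4633/14 + 59 = 5459/14 ≈ 389.93)
I - V(-166) = 5459/14 - (2 + √(1 - 166)) = 5459/14 - (2 + √(-165)) = 5459/14 - (2 + I*√165) = 5459/14 + (-2 - I*√165) = 5431/14 - I*√165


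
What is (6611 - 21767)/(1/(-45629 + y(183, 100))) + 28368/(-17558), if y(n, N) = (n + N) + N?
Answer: 6020184978720/8779 ≈ 6.8575e+8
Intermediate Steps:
y(n, N) = n + 2*N (y(n, N) = (N + n) + N = n + 2*N)
(6611 - 21767)/(1/(-45629 + y(183, 100))) + 28368/(-17558) = (6611 - 21767)/(1/(-45629 + (183 + 2*100))) + 28368/(-17558) = -15156/(1/(-45629 + (183 + 200))) + 28368*(-1/17558) = -15156/(1/(-45629 + 383)) - 14184/8779 = -15156/(1/(-45246)) - 14184/8779 = -15156/(-1/45246) - 14184/8779 = -15156*(-45246) - 14184/8779 = 685748376 - 14184/8779 = 6020184978720/8779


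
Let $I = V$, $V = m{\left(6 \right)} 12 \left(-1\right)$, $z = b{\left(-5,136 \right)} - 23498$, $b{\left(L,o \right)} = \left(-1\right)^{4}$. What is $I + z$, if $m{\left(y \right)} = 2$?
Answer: $-23521$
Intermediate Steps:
$b{\left(L,o \right)} = 1$
$z = -23497$ ($z = 1 - 23498 = -23497$)
$V = -24$ ($V = 2 \cdot 12 \left(-1\right) = 24 \left(-1\right) = -24$)
$I = -24$
$I + z = -24 - 23497 = -23521$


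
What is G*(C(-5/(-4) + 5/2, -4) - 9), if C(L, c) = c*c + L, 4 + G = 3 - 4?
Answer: -215/4 ≈ -53.750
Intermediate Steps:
G = -5 (G = -4 + (3 - 4) = -4 - 1 = -5)
C(L, c) = L + c**2 (C(L, c) = c**2 + L = L + c**2)
G*(C(-5/(-4) + 5/2, -4) - 9) = -5*(((-5/(-4) + 5/2) + (-4)**2) - 9) = -5*(((-5*(-1/4) + 5*(1/2)) + 16) - 9) = -5*(((5/4 + 5/2) + 16) - 9) = -5*((15/4 + 16) - 9) = -5*(79/4 - 9) = -5*43/4 = -215/4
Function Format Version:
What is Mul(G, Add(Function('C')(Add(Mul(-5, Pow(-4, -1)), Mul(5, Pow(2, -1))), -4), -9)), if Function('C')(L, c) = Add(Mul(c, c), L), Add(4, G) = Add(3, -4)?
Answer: Rational(-215, 4) ≈ -53.750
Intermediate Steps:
G = -5 (G = Add(-4, Add(3, -4)) = Add(-4, -1) = -5)
Function('C')(L, c) = Add(L, Pow(c, 2)) (Function('C')(L, c) = Add(Pow(c, 2), L) = Add(L, Pow(c, 2)))
Mul(G, Add(Function('C')(Add(Mul(-5, Pow(-4, -1)), Mul(5, Pow(2, -1))), -4), -9)) = Mul(-5, Add(Add(Add(Mul(-5, Pow(-4, -1)), Mul(5, Pow(2, -1))), Pow(-4, 2)), -9)) = Mul(-5, Add(Add(Add(Mul(-5, Rational(-1, 4)), Mul(5, Rational(1, 2))), 16), -9)) = Mul(-5, Add(Add(Add(Rational(5, 4), Rational(5, 2)), 16), -9)) = Mul(-5, Add(Add(Rational(15, 4), 16), -9)) = Mul(-5, Add(Rational(79, 4), -9)) = Mul(-5, Rational(43, 4)) = Rational(-215, 4)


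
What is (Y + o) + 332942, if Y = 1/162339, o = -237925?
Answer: 15424964764/162339 ≈ 95017.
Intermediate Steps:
Y = 1/162339 ≈ 6.1599e-6
(Y + o) + 332942 = (1/162339 - 237925) + 332942 = -38624506574/162339 + 332942 = 15424964764/162339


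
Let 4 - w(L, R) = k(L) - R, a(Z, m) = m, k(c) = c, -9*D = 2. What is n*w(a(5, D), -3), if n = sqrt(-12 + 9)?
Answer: 11*I*sqrt(3)/9 ≈ 2.117*I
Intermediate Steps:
D = -2/9 (D = -1/9*2 = -2/9 ≈ -0.22222)
w(L, R) = 4 + R - L (w(L, R) = 4 - (L - R) = 4 + (R - L) = 4 + R - L)
n = I*sqrt(3) (n = sqrt(-3) = I*sqrt(3) ≈ 1.732*I)
n*w(a(5, D), -3) = (I*sqrt(3))*(4 - 3 - 1*(-2/9)) = (I*sqrt(3))*(4 - 3 + 2/9) = (I*sqrt(3))*(11/9) = 11*I*sqrt(3)/9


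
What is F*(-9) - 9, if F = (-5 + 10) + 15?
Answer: -189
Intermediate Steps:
F = 20 (F = 5 + 15 = 20)
F*(-9) - 9 = 20*(-9) - 9 = -180 - 9 = -189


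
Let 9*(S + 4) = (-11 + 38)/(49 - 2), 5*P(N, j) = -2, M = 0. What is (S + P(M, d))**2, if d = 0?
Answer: 1038361/55225 ≈ 18.802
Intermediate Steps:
P(N, j) = -2/5 (P(N, j) = (1/5)*(-2) = -2/5)
S = -185/47 (S = -4 + ((-11 + 38)/(49 - 2))/9 = -4 + (27/47)/9 = -4 + (27*(1/47))/9 = -4 + (1/9)*(27/47) = -4 + 3/47 = -185/47 ≈ -3.9362)
(S + P(M, d))**2 = (-185/47 - 2/5)**2 = (-1019/235)**2 = 1038361/55225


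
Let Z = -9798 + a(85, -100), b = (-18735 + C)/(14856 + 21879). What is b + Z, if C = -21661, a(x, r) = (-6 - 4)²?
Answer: -356296426/36735 ≈ -9699.1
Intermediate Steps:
a(x, r) = 100 (a(x, r) = (-10)² = 100)
b = -40396/36735 (b = (-18735 - 21661)/(14856 + 21879) = -40396/36735 ≈ -1.0997)
Z = -9698 (Z = -9798 + 100 = -9698)
b + Z = -40396/36735 - 9698 = -356296426/36735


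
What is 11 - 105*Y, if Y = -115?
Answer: 12086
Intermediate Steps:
11 - 105*Y = 11 - 105*(-115) = 11 + 12075 = 12086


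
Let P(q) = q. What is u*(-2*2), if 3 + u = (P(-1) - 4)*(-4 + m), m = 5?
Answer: 32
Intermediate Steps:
u = -8 (u = -3 + (-1 - 4)*(-4 + 5) = -3 - 5*1 = -3 - 5 = -8)
u*(-2*2) = -(-16)*2 = -8*(-4) = 32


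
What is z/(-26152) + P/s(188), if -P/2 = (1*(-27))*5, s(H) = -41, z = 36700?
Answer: -2141435/268058 ≈ -7.9887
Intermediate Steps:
P = 270 (P = -2*1*(-27)*5 = -(-54)*5 = -2*(-135) = 270)
z/(-26152) + P/s(188) = 36700/(-26152) + 270/(-41) = 36700*(-1/26152) + 270*(-1/41) = -9175/6538 - 270/41 = -2141435/268058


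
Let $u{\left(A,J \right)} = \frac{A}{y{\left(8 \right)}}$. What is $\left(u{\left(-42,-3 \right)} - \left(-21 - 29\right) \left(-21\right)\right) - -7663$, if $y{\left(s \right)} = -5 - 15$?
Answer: $\frac{66151}{10} \approx 6615.1$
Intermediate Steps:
$y{\left(s \right)} = -20$ ($y{\left(s \right)} = -5 - 15 = -20$)
$u{\left(A,J \right)} = - \frac{A}{20}$ ($u{\left(A,J \right)} = \frac{A}{-20} = A \left(- \frac{1}{20}\right) = - \frac{A}{20}$)
$\left(u{\left(-42,-3 \right)} - \left(-21 - 29\right) \left(-21\right)\right) - -7663 = \left(\left(- \frac{1}{20}\right) \left(-42\right) - \left(-21 - 29\right) \left(-21\right)\right) - -7663 = \left(\frac{21}{10} - \left(-50\right) \left(-21\right)\right) + 7663 = \left(\frac{21}{10} - 1050\right) + 7663 = - \frac{10479}{10} + 7663 = \frac{66151}{10}$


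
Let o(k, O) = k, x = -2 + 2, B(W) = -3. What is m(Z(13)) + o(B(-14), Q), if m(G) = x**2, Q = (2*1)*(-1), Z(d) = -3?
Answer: -3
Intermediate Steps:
x = 0
Q = -2 (Q = 2*(-1) = -2)
m(G) = 0 (m(G) = 0**2 = 0)
m(Z(13)) + o(B(-14), Q) = 0 - 3 = -3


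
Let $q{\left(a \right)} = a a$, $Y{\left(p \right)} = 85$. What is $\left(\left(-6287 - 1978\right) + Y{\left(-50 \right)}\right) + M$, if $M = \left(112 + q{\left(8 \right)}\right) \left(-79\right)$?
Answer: $-22084$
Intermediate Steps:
$q{\left(a \right)} = a^{2}$
$M = -13904$ ($M = \left(112 + 8^{2}\right) \left(-79\right) = \left(112 + 64\right) \left(-79\right) = 176 \left(-79\right) = -13904$)
$\left(\left(-6287 - 1978\right) + Y{\left(-50 \right)}\right) + M = \left(\left(-6287 - 1978\right) + 85\right) - 13904 = \left(-8265 + 85\right) - 13904 = -8180 - 13904 = -22084$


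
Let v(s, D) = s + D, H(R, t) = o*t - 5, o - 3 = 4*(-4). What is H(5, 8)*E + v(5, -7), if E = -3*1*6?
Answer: 1960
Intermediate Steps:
o = -13 (o = 3 + 4*(-4) = 3 - 16 = -13)
H(R, t) = -5 - 13*t (H(R, t) = -13*t - 5 = -5 - 13*t)
v(s, D) = D + s
E = -18 (E = -3*6 = -18)
H(5, 8)*E + v(5, -7) = (-5 - 13*8)*(-18) + (-7 + 5) = (-5 - 104)*(-18) - 2 = -109*(-18) - 2 = 1962 - 2 = 1960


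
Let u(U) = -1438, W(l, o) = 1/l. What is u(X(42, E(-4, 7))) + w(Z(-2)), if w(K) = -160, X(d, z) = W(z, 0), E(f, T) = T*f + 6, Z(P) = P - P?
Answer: -1598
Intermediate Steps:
Z(P) = 0
E(f, T) = 6 + T*f
X(d, z) = 1/z
u(X(42, E(-4, 7))) + w(Z(-2)) = -1438 - 160 = -1598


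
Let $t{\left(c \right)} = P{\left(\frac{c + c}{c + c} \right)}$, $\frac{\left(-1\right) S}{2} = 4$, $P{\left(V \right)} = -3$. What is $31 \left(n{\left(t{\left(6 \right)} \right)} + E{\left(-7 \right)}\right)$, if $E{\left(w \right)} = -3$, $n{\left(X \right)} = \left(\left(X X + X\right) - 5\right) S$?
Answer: $-341$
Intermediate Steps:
$S = -8$ ($S = \left(-2\right) 4 = -8$)
$t{\left(c \right)} = -3$
$n{\left(X \right)} = 40 - 8 X - 8 X^{2}$ ($n{\left(X \right)} = \left(\left(X X + X\right) - 5\right) \left(-8\right) = \left(\left(X^{2} + X\right) - 5\right) \left(-8\right) = \left(\left(X + X^{2}\right) - 5\right) \left(-8\right) = \left(-5 + X + X^{2}\right) \left(-8\right) = 40 - 8 X - 8 X^{2}$)
$31 \left(n{\left(t{\left(6 \right)} \right)} + E{\left(-7 \right)}\right) = 31 \left(\left(40 - -24 - 8 \left(-3\right)^{2}\right) - 3\right) = 31 \left(\left(40 + 24 - 72\right) - 3\right) = 31 \left(-8 - 3\right) = 31 \left(-11\right) = -341$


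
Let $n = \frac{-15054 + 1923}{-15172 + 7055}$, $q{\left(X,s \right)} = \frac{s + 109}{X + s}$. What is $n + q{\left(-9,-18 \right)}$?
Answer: $- \frac{384110}{219159} \approx -1.7527$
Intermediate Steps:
$q{\left(X,s \right)} = \frac{109 + s}{X + s}$
$n = \frac{13131}{8117}$ ($n = - \frac{13131}{-8117} = \left(-13131\right) \left(- \frac{1}{8117}\right) = \frac{13131}{8117} \approx 1.6177$)
$n + q{\left(-9,-18 \right)} = \frac{13131}{8117} + \frac{109 - 18}{-9 - 18} = \frac{13131}{8117} + \frac{1}{-27} \cdot 91 = \frac{13131}{8117} - \frac{91}{27} = - \frac{384110}{219159}$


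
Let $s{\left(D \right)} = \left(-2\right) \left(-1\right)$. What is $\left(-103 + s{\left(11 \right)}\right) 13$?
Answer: $-1313$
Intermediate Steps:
$s{\left(D \right)} = 2$
$\left(-103 + s{\left(11 \right)}\right) 13 = \left(-103 + 2\right) 13 = \left(-101\right) 13 = -1313$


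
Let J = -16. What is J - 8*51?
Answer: -424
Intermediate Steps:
J - 8*51 = -16 - 8*51 = -16 - 408 = -424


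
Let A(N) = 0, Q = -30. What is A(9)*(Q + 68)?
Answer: 0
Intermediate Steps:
A(9)*(Q + 68) = 0*(-30 + 68) = 0*38 = 0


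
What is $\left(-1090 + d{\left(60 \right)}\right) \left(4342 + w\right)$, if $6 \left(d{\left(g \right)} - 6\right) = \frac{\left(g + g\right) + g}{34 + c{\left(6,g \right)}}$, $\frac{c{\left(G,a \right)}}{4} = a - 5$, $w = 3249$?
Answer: $- \frac{1044923923}{127} \approx -8.2277 \cdot 10^{6}$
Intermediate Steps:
$c{\left(G,a \right)} = -20 + 4 a$ ($c{\left(G,a \right)} = 4 \left(a - 5\right) = 4 \left(-5 + a\right) = -20 + 4 a$)
$d{\left(g \right)} = 6 + \frac{g}{2 \left(14 + 4 g\right)}$ ($d{\left(g \right)} = 6 + \frac{\left(\left(g + g\right) + g\right) \frac{1}{34 + \left(-20 + 4 g\right)}}{6} = 6 + \frac{\left(2 g + g\right) \frac{1}{14 + 4 g}}{6} = 6 + \frac{3 g \frac{1}{14 + 4 g}}{6} = 6 + \frac{g}{2 \left(14 + 4 g\right)}$)
$\left(-1090 + d{\left(60 \right)}\right) \left(4342 + w\right) = \left(-1090 + \frac{7 \left(24 + 7 \cdot 60\right)}{4 \left(7 + 2 \cdot 60\right)}\right) \left(4342 + 3249\right) = \left(-1090 + \frac{7 \left(24 + 420\right)}{4 \left(7 + 120\right)}\right) 7591 = \left(-1090 + \frac{7}{4} \cdot \frac{1}{127} \cdot 444\right) 7591 = \left(-1090 + \frac{777}{127}\right) 7591 = \left(- \frac{137653}{127}\right) 7591 = - \frac{1044923923}{127}$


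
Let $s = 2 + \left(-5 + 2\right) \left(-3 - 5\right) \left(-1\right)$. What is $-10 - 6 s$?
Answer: $122$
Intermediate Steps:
$s = -22$ ($s = 2 + \left(-3\right) \left(-8\right) \left(-1\right) = 2 + 24 \left(-1\right) = 2 - 24 = -22$)
$-10 - 6 s = -10 - -132 = -10 + 132 = 122$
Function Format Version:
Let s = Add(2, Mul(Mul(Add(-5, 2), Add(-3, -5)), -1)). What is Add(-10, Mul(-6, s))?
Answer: 122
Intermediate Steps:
s = -22 (s = Add(2, Mul(Mul(-3, -8), -1)) = Add(2, Mul(24, -1)) = Add(2, -24) = -22)
Add(-10, Mul(-6, s)) = Add(-10, Mul(-6, -22)) = Add(-10, 132) = 122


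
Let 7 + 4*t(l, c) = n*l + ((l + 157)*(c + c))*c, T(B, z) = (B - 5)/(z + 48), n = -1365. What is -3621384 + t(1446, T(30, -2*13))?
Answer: -3982156711/968 ≈ -4.1138e+6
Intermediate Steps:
T(B, z) = (-5 + B)/(48 + z)
t(l, c) = -7/4 - 1365*l/4 + c²*(157 + l)/2 (t(l, c) = -7/4 + (-1365*l + ((l + 157)*(c + c))*c)/4 = -7/4 + (-1365*l + ((157 + l)*(2*c))*c)/4 = -7/4 + (-1365*l + (2*c*(157 + l))*c)/4 = -7/4 + (-1365*l + 2*c²*(157 + l))/4 = -7/4 + (-1365*l/4 + c²*(157 + l)/2) = -7/4 - 1365*l/4 + c²*(157 + l)/2)
-3621384 + t(1446, T(30, -2*13)) = -3621384 + (-7/4 - 1365/4*1446 + 157*((-5 + 30)/(48 - 2*13))²/2 + (½)*1446*((-5 + 30)/(48 - 2*13))²) = -3621384 + (-7/4 - 986895/2 + 157*(25/(48 - 26))²/2 + (½)*1446*(25/(48 - 26))²) = -3621384 + (-7/4 - 986895/2 + 157*(25/22)²/2 + (½)*1446*(25/22)²) = -3621384 + (-7/4 - 986895/2 + (157/2)*(625/484) + (½)*1446*(625/484)) = -3621384 + (-7/4 - 986895/2 + 98125/968 + 451875/484) = -3621384 - 476656999/968 = -3982156711/968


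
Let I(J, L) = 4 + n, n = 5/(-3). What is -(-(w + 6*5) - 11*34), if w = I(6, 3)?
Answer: 1219/3 ≈ 406.33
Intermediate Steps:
n = -5/3 (n = 5*(-⅓) = -5/3 ≈ -1.6667)
I(J, L) = 7/3 (I(J, L) = 4 - 5/3 = 7/3)
w = 7/3 ≈ 2.3333
-(-(w + 6*5) - 11*34) = -(-(7/3 + 6*5) - 11*34) = -(-(7/3 + 30) - 374) = -(-1*97/3 - 374) = -(-97/3 - 374) = -1*(-1219/3) = 1219/3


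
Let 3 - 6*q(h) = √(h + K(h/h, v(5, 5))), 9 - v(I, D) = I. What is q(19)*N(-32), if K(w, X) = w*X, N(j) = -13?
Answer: -13/2 + 13*√23/6 ≈ 3.8910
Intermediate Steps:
v(I, D) = 9 - I
K(w, X) = X*w
q(h) = ½ - √(4 + h)/6 (q(h) = ½ - √(h + (9 - 1*5)*(h/h))/6 = ½ - √(h + (9 - 5)*1)/6 = ½ - √(h + 4*1)/6 = ½ - √(h + 4)/6 = ½ - √(4 + h)/6)
q(19)*N(-32) = (½ - √(4 + 19)/6)*(-13) = (½ - √23/6)*(-13) = -13/2 + 13*√23/6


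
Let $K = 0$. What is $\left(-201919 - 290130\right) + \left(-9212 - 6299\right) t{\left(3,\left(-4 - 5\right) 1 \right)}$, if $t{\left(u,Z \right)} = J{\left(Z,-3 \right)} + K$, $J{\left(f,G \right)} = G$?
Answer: $-445516$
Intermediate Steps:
$t{\left(u,Z \right)} = -3$ ($t{\left(u,Z \right)} = -3 + 0 = -3$)
$\left(-201919 - 290130\right) + \left(-9212 - 6299\right) t{\left(3,\left(-4 - 5\right) 1 \right)} = \left(-201919 - 290130\right) + \left(-9212 - 6299\right) \left(-3\right) = -492049 + \left(-9212 - 6299\right) \left(-3\right) = -492049 - -46533 = -492049 + 46533 = -445516$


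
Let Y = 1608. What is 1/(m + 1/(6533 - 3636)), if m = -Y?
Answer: -2897/4658375 ≈ -0.00062189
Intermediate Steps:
m = -1608 (m = -1*1608 = -1608)
1/(m + 1/(6533 - 3636)) = 1/(-1608 + 1/(6533 - 3636)) = 1/(-1608 + 1/2897) = 1/(-4658375/2897) = -2897/4658375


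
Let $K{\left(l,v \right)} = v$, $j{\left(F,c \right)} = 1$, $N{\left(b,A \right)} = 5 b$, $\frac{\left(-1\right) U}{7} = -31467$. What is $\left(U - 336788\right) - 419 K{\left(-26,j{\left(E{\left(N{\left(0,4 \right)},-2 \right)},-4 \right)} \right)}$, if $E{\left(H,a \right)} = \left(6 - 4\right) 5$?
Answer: $-116938$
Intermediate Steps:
$U = 220269$ ($U = \left(-7\right) \left(-31467\right) = 220269$)
$E{\left(H,a \right)} = 10$ ($E{\left(H,a \right)} = 2 \cdot 5 = 10$)
$\left(U - 336788\right) - 419 K{\left(-26,j{\left(E{\left(N{\left(0,4 \right)},-2 \right)},-4 \right)} \right)} = \left(220269 - 336788\right) - 419 = -116519 - 419 = -116938$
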